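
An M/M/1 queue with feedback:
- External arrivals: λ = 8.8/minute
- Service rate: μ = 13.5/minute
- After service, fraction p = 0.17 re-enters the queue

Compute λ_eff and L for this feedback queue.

Effective arrival rate: λ_eff = λ/(1-p) = 8.8/(1-0.17) = 8.8/0.83 = 10.6024
ρ = λ_eff/μ = 10.6024/13.5 = 0.78536
L = ρ/(1-ρ) = 0.78536/(1-0.78536) = 3.6590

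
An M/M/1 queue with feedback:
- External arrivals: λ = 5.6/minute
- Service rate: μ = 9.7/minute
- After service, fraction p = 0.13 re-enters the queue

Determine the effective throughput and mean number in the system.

Effective arrival rate: λ_eff = λ/(1-p) = 5.6/(1-0.13) = 5.6/0.87 = 6.43678
ρ = λ_eff/μ = 6.43678/9.7 = 0.663586
L = ρ/(1-ρ) = 0.663586/(1-0.663586) = 1.9725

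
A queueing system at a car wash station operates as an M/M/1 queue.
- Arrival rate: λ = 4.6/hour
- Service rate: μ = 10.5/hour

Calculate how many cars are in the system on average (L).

ρ = λ/μ = 4.6/10.5 = 0.4381
For M/M/1: L = λ/(μ-λ)
L = 4.6/(10.5-4.6) = 4.6/5.90
L = 0.7797 cars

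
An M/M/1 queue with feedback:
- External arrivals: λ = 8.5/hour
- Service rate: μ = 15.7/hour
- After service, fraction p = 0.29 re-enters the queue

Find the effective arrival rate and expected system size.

Effective arrival rate: λ_eff = λ/(1-p) = 8.5/(1-0.29) = 8.5/0.71 = 11.9718
ρ = λ_eff/μ = 11.9718/15.7 = 0.76254
L = ρ/(1-ρ) = 0.76254/(1-0.76254) = 3.2112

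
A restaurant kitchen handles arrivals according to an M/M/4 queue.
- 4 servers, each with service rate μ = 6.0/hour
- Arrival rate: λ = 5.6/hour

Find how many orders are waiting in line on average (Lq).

Traffic intensity: ρ = λ/(cμ) = 5.6/(4×6.0) = 0.2333
Since ρ = 0.2333 < 1, system is stable.
Offered load a = λ/μ = cρ = 5.6/6.0 = 0.9333
P₀ = [ Σₙ₌₀^3 aⁿ/n! + a^4/(4!(1-ρ)) ]⁻¹
Σ = a^0/0! + a^1/1! + a^2/2! + a^3/3! = 1.0000 + 0.9333 + 0.4356 + 0.1355 = 2.5044
a^4/(4!(1-ρ)) = 0.7588/(24 × 0.7667) = 0.04124
P₀ = 1/(2.5044 + 0.04124) = 0.3928
Lq = P₀·a^4·ρ / (4!(1-ρ)²) = 0.39283 × 0.75883 × 0.23333 / (24 × 0.58778) = 0.004931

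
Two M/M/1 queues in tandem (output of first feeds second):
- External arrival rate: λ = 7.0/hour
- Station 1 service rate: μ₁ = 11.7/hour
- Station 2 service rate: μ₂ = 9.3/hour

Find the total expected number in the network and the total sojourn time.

By Jackson's theorem, each station behaves as independent M/M/1.
Station 1: ρ₁ = 7.0/11.7 = 0.5983, L₁ = ρ₁/(1-ρ₁) = λ/(μ₁-λ) = 7.0/4.70 = 1.48936
Station 2: ρ₂ = 7.0/9.3 = 0.7527, L₂ = ρ₂/(1-ρ₂) = λ/(μ₂-λ) = 7.0/2.30 = 3.04348
Total: L = L₁ + L₂ = 1.48936 + 3.04348 = 4.5328
W = L/λ = 4.5328/7.0 = 0.6475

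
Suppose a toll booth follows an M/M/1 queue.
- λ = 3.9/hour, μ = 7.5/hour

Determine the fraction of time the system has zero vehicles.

ρ = λ/μ = 3.9/7.5 = 0.5200
P(0) = 1 - ρ = 1 - 0.5200 = 0.4800
The server is idle 48.00% of the time.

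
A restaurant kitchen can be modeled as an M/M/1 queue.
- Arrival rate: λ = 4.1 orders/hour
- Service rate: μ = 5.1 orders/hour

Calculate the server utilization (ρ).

Server utilization: ρ = λ/μ
ρ = 4.1/5.1 = 0.8039
The server is busy 80.39% of the time.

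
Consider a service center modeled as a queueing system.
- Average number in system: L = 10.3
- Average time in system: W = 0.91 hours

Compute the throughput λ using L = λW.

Little's Law: L = λW, so λ = L/W
λ = 10.3/0.91 = 11.3187 customers/hour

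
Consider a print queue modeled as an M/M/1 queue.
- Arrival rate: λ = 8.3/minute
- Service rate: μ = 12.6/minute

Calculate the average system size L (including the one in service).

ρ = λ/μ = 8.3/12.6 = 0.6587
For M/M/1: L = λ/(μ-λ)
L = 8.3/(12.6-8.3) = 8.3/4.30
L = 1.9302 jobs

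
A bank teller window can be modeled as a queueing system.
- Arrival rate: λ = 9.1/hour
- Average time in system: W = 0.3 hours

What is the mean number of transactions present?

Little's Law: L = λW
L = 9.1 × 0.3 = 2.7300 transactions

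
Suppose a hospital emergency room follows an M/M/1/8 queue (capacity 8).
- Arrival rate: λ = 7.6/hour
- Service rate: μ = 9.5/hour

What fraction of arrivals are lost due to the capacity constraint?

ρ = λ/μ = 7.6/9.5 = 0.8000
P₀ = (1-ρ)/(1-ρ^(K+1)) = (1-0.8000)/(1-0.8000^9) = 0.2000/0.8658 = 0.2310
P_K = P₀×ρ^K = 0.2310 × 0.8000^8 = 0.2310 × 0.1678 = 0.03876
Blocking probability = 3.88%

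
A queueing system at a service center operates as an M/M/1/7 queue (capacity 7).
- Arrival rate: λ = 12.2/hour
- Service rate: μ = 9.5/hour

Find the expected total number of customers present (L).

ρ = λ/μ = 12.2/9.5 = 1.28421
P₀ = (1-ρ)/(1-ρ^(K+1)) = (1-1.28421)/(1-1.28421^8) = -0.2842/-6.3976 = 0.04442
P_K = P₀×ρ^K = 0.04442 × 1.28421^7 = 0.04442 × 5.7604 = 0.2559
L = ρ[1 - (K+1)ρ^K + Kρ^(K+1)] / [(1-ρ)(1-ρ^(K+1))]
L = 1.28421 × (1 - 8×5.760396 + 7×7.397558) / ((1 - 1.28421) × (1 - 7.397558)) = 4.7320 customers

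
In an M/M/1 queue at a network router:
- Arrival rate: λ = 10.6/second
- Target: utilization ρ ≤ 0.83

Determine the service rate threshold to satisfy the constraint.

ρ = λ/μ, so μ = λ/ρ
μ ≥ 10.6/0.83 = 12.7711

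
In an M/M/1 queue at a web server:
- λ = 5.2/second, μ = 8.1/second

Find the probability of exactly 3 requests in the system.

ρ = λ/μ = 5.2/8.1 = 0.6420
P(n) = (1-ρ)ρⁿ
P(3) = (1-0.6420) × 0.6420^3
P(3) = 0.3580 × 0.2646
P(3) = 0.09473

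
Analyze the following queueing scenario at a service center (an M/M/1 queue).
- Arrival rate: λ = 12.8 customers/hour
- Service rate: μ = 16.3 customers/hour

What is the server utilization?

Server utilization: ρ = λ/μ
ρ = 12.8/16.3 = 0.7853
The server is busy 78.53% of the time.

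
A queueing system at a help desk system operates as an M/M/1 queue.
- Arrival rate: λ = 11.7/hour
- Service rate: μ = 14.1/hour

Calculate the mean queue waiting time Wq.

First, compute utilization: ρ = λ/μ = 11.7/14.1 = 0.8298
For M/M/1: Wq = λ/(μ(μ-λ))
Wq = 11.7/(14.1 × (14.1-11.7))
Wq = 11.7/(14.1 × 2.40)
Wq = 0.3457 hours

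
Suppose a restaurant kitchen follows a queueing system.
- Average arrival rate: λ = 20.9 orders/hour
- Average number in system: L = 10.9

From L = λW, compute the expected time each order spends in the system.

Little's Law: L = λW, so W = L/λ
W = 10.9/20.9 = 0.5215 hours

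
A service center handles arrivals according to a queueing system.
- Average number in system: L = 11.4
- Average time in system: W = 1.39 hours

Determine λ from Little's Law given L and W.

Little's Law: L = λW, so λ = L/W
λ = 11.4/1.39 = 8.2014 customers/hour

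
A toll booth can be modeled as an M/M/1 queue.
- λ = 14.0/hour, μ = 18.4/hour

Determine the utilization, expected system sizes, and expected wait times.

Step 1: ρ = λ/μ = 14.0/18.4 = 0.7609
Step 2: L = λ/(μ-λ) = 14.0/4.40 = 3.1818
Step 3: Lq = λ²/(μ(μ-λ)) = 196.00/(18.4×4.40) = 2.4209
Step 4: W = 1/(μ-λ) = 1/4.40 = 0.22727
Step 5: Wq = λ/(μ(μ-λ)) = 14.0/(18.4×4.40) = 0.1729
Step 6: P(0) = 1-ρ = 0.2391
Verify: L = λW = 14.0×0.22727 = 3.1818 ✔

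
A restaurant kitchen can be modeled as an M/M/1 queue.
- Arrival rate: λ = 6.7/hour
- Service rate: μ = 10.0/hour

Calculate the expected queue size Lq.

ρ = λ/μ = 6.7/10.0 = 0.6700
For M/M/1: Lq = λ²/(μ(μ-λ))
Lq = 44.89/(10.0 × 3.30)
Lq = 1.3603 orders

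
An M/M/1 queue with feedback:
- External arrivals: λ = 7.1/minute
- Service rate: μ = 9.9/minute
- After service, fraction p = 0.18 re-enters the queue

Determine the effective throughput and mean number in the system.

Effective arrival rate: λ_eff = λ/(1-p) = 7.1/(1-0.18) = 7.1/0.82 = 8.6585
ρ = λ_eff/μ = 8.6585/9.9 = 0.8746
L = ρ/(1-ρ) = 0.8746/(1-0.8746) = 6.9745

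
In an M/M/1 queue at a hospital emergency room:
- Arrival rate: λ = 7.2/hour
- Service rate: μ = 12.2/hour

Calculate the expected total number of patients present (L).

ρ = λ/μ = 7.2/12.2 = 0.5902
For M/M/1: L = λ/(μ-λ)
L = 7.2/(12.2-7.2) = 7.2/5.00
L = 1.4400 patients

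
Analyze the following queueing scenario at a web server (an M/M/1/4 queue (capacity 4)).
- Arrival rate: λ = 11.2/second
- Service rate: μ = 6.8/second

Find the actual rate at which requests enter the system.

ρ = λ/μ = 11.2/6.8 = 1.64706
P₀ = (1-ρ)/(1-ρ^(K+1)) = (1-1.64706)/(1-1.64706^5) = -0.64706/-11.1212 = 0.05818
P_K = P₀×ρ^K = 0.05818 × 1.64706^4 = 0.05818 × 7.3593 = 0.4282
λ_eff = λ(1-P_K) = 11.2 × (1 - 0.42818) = 11.2 × 0.57182 = 6.4044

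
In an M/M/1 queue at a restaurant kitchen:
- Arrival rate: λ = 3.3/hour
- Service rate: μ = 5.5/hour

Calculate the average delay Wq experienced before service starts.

First, compute utilization: ρ = λ/μ = 3.3/5.5 = 0.6000
For M/M/1: Wq = λ/(μ(μ-λ))
Wq = 3.3/(5.5 × (5.5-3.3))
Wq = 3.3/(5.5 × 2.20)
Wq = 0.2727 hours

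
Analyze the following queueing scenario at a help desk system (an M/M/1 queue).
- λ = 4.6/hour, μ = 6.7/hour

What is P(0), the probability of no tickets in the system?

ρ = λ/μ = 4.6/6.7 = 0.6866
P(0) = 1 - ρ = 1 - 0.6866 = 0.3134
The server is idle 31.34% of the time.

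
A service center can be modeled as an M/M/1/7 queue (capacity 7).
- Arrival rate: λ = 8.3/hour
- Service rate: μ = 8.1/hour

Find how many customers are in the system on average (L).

ρ = λ/μ = 8.3/8.1 = 1.0247
P₀ = (1-ρ)/(1-ρ^(K+1)) = (1-1.0247)/(1-1.0247^8) = -0.02470/-0.2156 = 0.1146
P_K = P₀×ρ^K = 0.1146 × 1.0247^7 = 0.1146 × 1.1863 = 0.1359
L = ρ[1 - (K+1)ρ^K + Kρ^(K+1)] / [(1-ρ)(1-ρ^(K+1))]
L = 1.0247 × (1 - 8×1.18625 + 7×1.21555) / ((1 - 1.0247) × (1 - 1.21555)) = 3.6280 customers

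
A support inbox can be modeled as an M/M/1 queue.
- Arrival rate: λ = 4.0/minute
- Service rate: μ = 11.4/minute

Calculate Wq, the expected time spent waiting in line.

First, compute utilization: ρ = λ/μ = 4.0/11.4 = 0.3509
For M/M/1: Wq = λ/(μ(μ-λ))
Wq = 4.0/(11.4 × (11.4-4.0))
Wq = 4.0/(11.4 × 7.40)
Wq = 0.04742 minutes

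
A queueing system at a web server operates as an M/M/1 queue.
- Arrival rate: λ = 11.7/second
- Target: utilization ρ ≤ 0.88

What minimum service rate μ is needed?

ρ = λ/μ, so μ = λ/ρ
μ ≥ 11.7/0.88 = 13.2955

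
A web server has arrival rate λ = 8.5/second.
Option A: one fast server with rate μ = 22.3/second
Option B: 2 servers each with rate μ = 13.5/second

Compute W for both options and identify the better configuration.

Option A: single server μ = 22.3 (M/M/1)
  ρ_A = 8.5/22.3 = 0.3812
  W_A = 1/(μ-λ) = 1/(22.3-8.5) = 1/13.80 = 0.07246

Option B: 2 servers μ = 13.5 (M/M/2)
  ρ_B = λ/(cμ) = 8.5/(2×13.5) = 0.3148
  Offered load a = λ/μ = cρ = 8.5/13.5 = 0.6296
  P₀ = [ Σₙ₌₀^1 aⁿ/n! + a^2/(2!(1-ρ)) ]⁻¹
  Σ = a^0/0! + a^1/1! = 1.0000 + 0.6296 = 1.6296
  a^2/(2!(1-ρ)) = 0.3964/(2 × 0.6852) = 0.2893
  P₀ = 1/(1.6296 + 0.2893) = 0.5211
  Lq = P₀·a^2·ρ / (2!(1-ρ)²) = 0.52113 × 0.39643 × 0.31481 / (2 × 0.46948) = 0.06927
  Wq_B = Lq/λ = 0.06927/8.5 = 0.008149
  W_B = Wq_B + 1/μ = 0.008149 + 0.07407 = 0.08222

Since W_A = 0.07246 < W_B = 0.08222, Option A (single fast server) has the shorter time in system.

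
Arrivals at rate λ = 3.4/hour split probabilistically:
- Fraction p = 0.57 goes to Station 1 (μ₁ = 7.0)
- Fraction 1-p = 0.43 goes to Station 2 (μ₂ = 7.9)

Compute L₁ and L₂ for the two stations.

Effective rates: λ₁ = 3.4×0.57 = 1.938, λ₂ = 3.4×0.43 = 1.462
Station 1: ρ₁ = 1.938/7.0 = 0.2769, L₁ = ρ₁/(1-ρ₁) = 0.2769/(1-0.2769) = 0.3829
Station 2: ρ₂ = 1.462/7.9 = 0.1851, L₂ = ρ₂/(1-ρ₂) = 0.1851/(1-0.1851) = 0.2271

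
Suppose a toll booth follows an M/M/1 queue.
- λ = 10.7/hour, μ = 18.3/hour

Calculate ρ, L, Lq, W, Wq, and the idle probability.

Step 1: ρ = λ/μ = 10.7/18.3 = 0.5847
Step 2: L = λ/(μ-λ) = 10.7/7.60 = 1.4079
Step 3: Lq = λ²/(μ(μ-λ)) = 114.49/(18.3×7.60) = 0.8232
Step 4: W = 1/(μ-λ) = 1/7.60 = 0.13158
Step 5: Wq = λ/(μ(μ-λ)) = 10.7/(18.3×7.60) = 0.07693
Step 6: P(0) = 1-ρ = 0.4153
Verify: L = λW = 10.7×0.13158 = 1.4079 ✔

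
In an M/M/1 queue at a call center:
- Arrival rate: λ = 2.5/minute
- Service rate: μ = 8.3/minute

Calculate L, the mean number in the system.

ρ = λ/μ = 2.5/8.3 = 0.3012
For M/M/1: L = λ/(μ-λ)
L = 2.5/(8.3-2.5) = 2.5/5.80
L = 0.4310 calls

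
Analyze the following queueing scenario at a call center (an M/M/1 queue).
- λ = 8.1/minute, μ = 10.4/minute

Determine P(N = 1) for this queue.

ρ = λ/μ = 8.1/10.4 = 0.77885
P(n) = (1-ρ)ρⁿ
P(1) = (1-0.77885) × 0.77885^1
P(1) = 0.2211 × 0.7789
P(1) = 0.1722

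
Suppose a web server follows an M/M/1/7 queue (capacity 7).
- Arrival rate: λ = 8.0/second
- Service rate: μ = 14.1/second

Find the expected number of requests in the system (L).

ρ = λ/μ = 8.0/14.1 = 0.567376
P₀ = (1-ρ)/(1-ρ^(K+1)) = (1-0.567376)/(1-0.567376^8) = 0.4326/0.9893 = 0.4373
P_K = P₀×ρ^K = 0.437320 × 0.567376^7 = 0.437320 × 0.0189277 = 0.008277
L = ρ[1 - (K+1)ρ^K + Kρ^(K+1)] / [(1-ρ)(1-ρ^(K+1))]
L = 0.567376 × (1 - 8×0.01893 + 7×0.01074) / ((1 - 0.567376) × (1 - 0.01074)) = 1.2246 requests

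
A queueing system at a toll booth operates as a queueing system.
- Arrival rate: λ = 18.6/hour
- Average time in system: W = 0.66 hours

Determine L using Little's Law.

Little's Law: L = λW
L = 18.6 × 0.66 = 12.2760 vehicles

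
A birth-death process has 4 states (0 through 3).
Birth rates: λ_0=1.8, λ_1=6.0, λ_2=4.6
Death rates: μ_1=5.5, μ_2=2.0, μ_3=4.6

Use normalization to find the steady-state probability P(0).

Ratios P(n)/P(0) = (λ₀···λₙ₋₁)/(μ₁···μₙ):
P(1)/P(0) = (1.8)/(5.5) = 0.3273
P(2)/P(0) = (1.8×6.0)/(5.5×2.0) = 0.9818
P(3)/P(0) = (1.8×6.0×4.6)/(5.5×2.0×4.6) = 0.9818

Normalization: ∑ P(n) = 1
P(0) × (1.0000 + 0.3273 + 0.9818 + 0.9818) = 1
P(0) × 3.2909 = 1
P(0) = 1/3.2909 = 0.3039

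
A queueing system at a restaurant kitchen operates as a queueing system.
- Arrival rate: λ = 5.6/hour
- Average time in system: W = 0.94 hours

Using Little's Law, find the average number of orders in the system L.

Little's Law: L = λW
L = 5.6 × 0.94 = 5.2640 orders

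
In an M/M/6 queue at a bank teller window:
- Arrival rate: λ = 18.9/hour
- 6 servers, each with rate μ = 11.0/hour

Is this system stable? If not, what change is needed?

Stability requires ρ = λ/(cμ) < 1
ρ = 18.9/(6 × 11.0) = 18.9/66.00 = 0.2864
Since 0.2864 < 1, the system is STABLE.
The servers are busy 28.64% of the time.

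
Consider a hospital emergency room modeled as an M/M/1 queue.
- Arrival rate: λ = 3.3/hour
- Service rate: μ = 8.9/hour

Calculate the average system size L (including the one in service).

ρ = λ/μ = 3.3/8.9 = 0.3708
For M/M/1: L = λ/(μ-λ)
L = 3.3/(8.9-3.3) = 3.3/5.60
L = 0.5893 patients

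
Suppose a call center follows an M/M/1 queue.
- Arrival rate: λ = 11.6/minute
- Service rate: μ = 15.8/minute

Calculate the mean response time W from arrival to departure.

First, compute utilization: ρ = λ/μ = 11.6/15.8 = 0.7342
For M/M/1: W = 1/(μ-λ)
W = 1/(15.8-11.6) = 1/4.20
W = 0.2381 minutes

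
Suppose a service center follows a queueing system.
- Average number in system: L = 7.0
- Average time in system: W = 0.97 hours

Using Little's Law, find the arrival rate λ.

Little's Law: L = λW, so λ = L/W
λ = 7.0/0.97 = 7.2165 customers/hour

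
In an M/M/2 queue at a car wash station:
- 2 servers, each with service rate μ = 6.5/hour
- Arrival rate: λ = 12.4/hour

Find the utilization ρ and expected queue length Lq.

Traffic intensity: ρ = λ/(cμ) = 12.4/(2×6.5) = 0.9538
Since ρ = 0.9538 < 1, system is stable.
Offered load a = λ/μ = cρ = 12.4/6.5 = 1.9077
P₀ = [ Σₙ₌₀^1 aⁿ/n! + a^2/(2!(1-ρ)) ]⁻¹
Σ = a^0/0! + a^1/1! = 1.0000 + 1.9077 = 2.9077
a^2/(2!(1-ρ)) = 3.6393/(2 × 0.046154) = 39.4256
P₀ = 1/(2.9077 + 39.4256) = 0.02362
Lq = P₀·a^2·ρ / (2!(1-ρ)²) = 0.02362205 × 3.639290 × 0.9538462 / (2 × 0.002130178) = 19.2472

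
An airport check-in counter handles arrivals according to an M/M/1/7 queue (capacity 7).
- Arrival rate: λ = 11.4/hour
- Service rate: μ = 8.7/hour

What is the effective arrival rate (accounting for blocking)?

ρ = λ/μ = 11.4/8.7 = 1.31034
P₀ = (1-ρ)/(1-ρ^(K+1)) = (1-1.31034)/(1-1.31034^8) = -0.3103/-7.6910 = 0.04035
P_K = P₀×ρ^K = 0.04035 × 1.31034^7 = 0.04035 × 6.6327 = 0.2676
λ_eff = λ(1-P_K) = 11.4 × (1 - 0.2676356) = 11.4 × 0.7323644 = 8.3490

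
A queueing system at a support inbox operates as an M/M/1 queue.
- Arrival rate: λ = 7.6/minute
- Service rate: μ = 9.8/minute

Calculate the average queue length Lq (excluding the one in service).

ρ = λ/μ = 7.6/9.8 = 0.7755
For M/M/1: Lq = λ²/(μ(μ-λ))
Lq = 57.76/(9.8 × 2.20)
Lq = 2.6790 emails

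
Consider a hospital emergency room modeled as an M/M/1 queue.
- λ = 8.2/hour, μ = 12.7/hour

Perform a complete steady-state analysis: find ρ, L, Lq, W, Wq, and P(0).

Step 1: ρ = λ/μ = 8.2/12.7 = 0.6457
Step 2: L = λ/(μ-λ) = 8.2/4.50 = 1.8222
Step 3: Lq = λ²/(μ(μ-λ)) = 67.24/(12.7×4.50) = 1.1766
Step 4: W = 1/(μ-λ) = 1/4.50 = 0.22222
Step 5: Wq = λ/(μ(μ-λ)) = 8.2/(12.7×4.50) = 0.1435
Step 6: P(0) = 1-ρ = 0.3543
Verify: L = λW = 8.2×0.22222 = 1.8222 ✔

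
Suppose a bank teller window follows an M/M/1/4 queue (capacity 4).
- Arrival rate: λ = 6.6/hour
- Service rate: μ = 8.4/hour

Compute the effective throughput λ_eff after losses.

ρ = λ/μ = 6.6/8.4 = 0.7857
P₀ = (1-ρ)/(1-ρ^(K+1)) = (1-0.7857)/(1-0.7857^5) = 0.2143/0.7006 = 0.3059
P_K = P₀×ρ^K = 0.3059 × 0.7857^4 = 0.3059 × 0.3811 = 0.1166
λ_eff = λ(1-P_K) = 6.6 × (1 - 0.11658) = 6.6 × 0.88342 = 5.8306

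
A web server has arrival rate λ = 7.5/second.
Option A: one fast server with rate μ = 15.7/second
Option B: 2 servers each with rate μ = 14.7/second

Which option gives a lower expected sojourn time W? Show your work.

Option A: single server μ = 15.7 (M/M/1)
  ρ_A = 7.5/15.7 = 0.4777
  W_A = 1/(μ-λ) = 1/(15.7-7.5) = 1/8.20 = 0.1220

Option B: 2 servers μ = 14.7 (M/M/2)
  ρ_B = λ/(cμ) = 7.5/(2×14.7) = 0.2551
  Offered load a = λ/μ = cρ = 7.5/14.7 = 0.5102
  P₀ = [ Σₙ₌₀^1 aⁿ/n! + a^2/(2!(1-ρ)) ]⁻¹
  Σ = a^0/0! + a^1/1! = 1.0000 + 0.5102 = 1.5102
  a^2/(2!(1-ρ)) = 0.2603/(2 × 0.7449) = 0.1747
  P₀ = 1/(1.5102 + 0.1747) = 0.5935
  Lq = P₀·a^2·ρ / (2!(1-ρ)²) = 0.5935 × 0.2603 × 0.2551 / (2 × 0.5549) = 0.03551
  Wq_B = Lq/λ = 0.03551/7.5 = 0.004735
  W_B = Wq_B + 1/μ = 0.004735 + 0.06803 = 0.07276

Since W_B = 0.07276 < W_A = 0.1220, Option B (multiple servers) has the shorter time in system.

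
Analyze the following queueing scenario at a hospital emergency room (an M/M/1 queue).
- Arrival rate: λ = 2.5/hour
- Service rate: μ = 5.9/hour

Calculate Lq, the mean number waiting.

ρ = λ/μ = 2.5/5.9 = 0.4237
For M/M/1: Lq = λ²/(μ(μ-λ))
Lq = 6.25/(5.9 × 3.40)
Lq = 0.3116 patients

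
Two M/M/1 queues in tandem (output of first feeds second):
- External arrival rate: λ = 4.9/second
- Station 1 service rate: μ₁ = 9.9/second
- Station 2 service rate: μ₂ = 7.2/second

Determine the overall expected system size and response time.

By Jackson's theorem, each station behaves as independent M/M/1.
Station 1: ρ₁ = 4.9/9.9 = 0.4949, L₁ = ρ₁/(1-ρ₁) = λ/(μ₁-λ) = 4.9/5.00 = 0.9800
Station 2: ρ₂ = 4.9/7.2 = 0.6806, L₂ = ρ₂/(1-ρ₂) = λ/(μ₂-λ) = 4.9/2.30 = 2.1304
Total: L = L₁ + L₂ = 0.9800 + 2.1304 = 3.1104
W = L/λ = 3.1104/4.9 = 0.6348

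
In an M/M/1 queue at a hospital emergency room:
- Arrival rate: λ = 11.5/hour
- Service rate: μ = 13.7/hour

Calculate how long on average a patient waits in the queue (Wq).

First, compute utilization: ρ = λ/μ = 11.5/13.7 = 0.8394
For M/M/1: Wq = λ/(μ(μ-λ))
Wq = 11.5/(13.7 × (13.7-11.5))
Wq = 11.5/(13.7 × 2.20)
Wq = 0.3816 hours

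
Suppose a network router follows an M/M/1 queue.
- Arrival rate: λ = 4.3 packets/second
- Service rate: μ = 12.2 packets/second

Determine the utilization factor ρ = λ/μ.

Server utilization: ρ = λ/μ
ρ = 4.3/12.2 = 0.3525
The server is busy 35.25% of the time.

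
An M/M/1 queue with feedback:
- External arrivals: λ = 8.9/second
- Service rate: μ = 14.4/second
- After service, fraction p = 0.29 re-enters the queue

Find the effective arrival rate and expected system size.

Effective arrival rate: λ_eff = λ/(1-p) = 8.9/(1-0.29) = 8.9/0.71 = 12.53521
ρ = λ_eff/μ = 12.53521/14.4 = 0.870501
L = ρ/(1-ρ) = 0.870501/(1-0.870501) = 6.7221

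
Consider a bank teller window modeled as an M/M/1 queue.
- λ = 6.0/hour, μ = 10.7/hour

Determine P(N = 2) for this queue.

ρ = λ/μ = 6.0/10.7 = 0.5607
P(n) = (1-ρ)ρⁿ
P(2) = (1-0.5607) × 0.5607^2
P(2) = 0.4393 × 0.3144
P(2) = 0.1381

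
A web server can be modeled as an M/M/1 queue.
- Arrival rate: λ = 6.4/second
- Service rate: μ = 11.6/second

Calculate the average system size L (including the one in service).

ρ = λ/μ = 6.4/11.6 = 0.5517
For M/M/1: L = λ/(μ-λ)
L = 6.4/(11.6-6.4) = 6.4/5.20
L = 1.2308 requests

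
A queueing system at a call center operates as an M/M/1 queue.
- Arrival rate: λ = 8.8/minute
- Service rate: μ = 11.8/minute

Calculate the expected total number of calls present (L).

ρ = λ/μ = 8.8/11.8 = 0.7458
For M/M/1: L = λ/(μ-λ)
L = 8.8/(11.8-8.8) = 8.8/3.00
L = 2.9333 calls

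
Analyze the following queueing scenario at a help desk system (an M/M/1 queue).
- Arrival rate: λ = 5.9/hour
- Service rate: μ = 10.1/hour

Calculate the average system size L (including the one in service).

ρ = λ/μ = 5.9/10.1 = 0.5842
For M/M/1: L = λ/(μ-λ)
L = 5.9/(10.1-5.9) = 5.9/4.20
L = 1.4048 tickets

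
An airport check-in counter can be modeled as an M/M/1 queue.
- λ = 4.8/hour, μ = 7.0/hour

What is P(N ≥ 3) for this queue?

ρ = λ/μ = 4.8/7.0 = 0.6857
P(N ≥ n) = ρⁿ
P(N ≥ 3) = 0.6857^3
P(N ≥ 3) = 0.3224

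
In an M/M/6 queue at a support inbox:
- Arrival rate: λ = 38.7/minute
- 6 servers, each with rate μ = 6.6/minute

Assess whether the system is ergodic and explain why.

Stability requires ρ = λ/(cμ) < 1
ρ = 38.7/(6 × 6.6) = 38.7/39.60 = 0.9773
Since 0.9773 < 1, the system is STABLE.
The servers are busy 97.73% of the time.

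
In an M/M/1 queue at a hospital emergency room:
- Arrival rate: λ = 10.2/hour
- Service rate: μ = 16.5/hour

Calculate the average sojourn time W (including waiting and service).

First, compute utilization: ρ = λ/μ = 10.2/16.5 = 0.6182
For M/M/1: W = 1/(μ-λ)
W = 1/(16.5-10.2) = 1/6.30
W = 0.1587 hours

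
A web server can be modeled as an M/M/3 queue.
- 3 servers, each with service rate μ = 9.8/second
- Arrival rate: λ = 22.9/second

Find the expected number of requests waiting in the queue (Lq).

Traffic intensity: ρ = λ/(cμ) = 22.9/(3×9.8) = 0.7789
Since ρ = 0.7789 < 1, system is stable.
Offered load a = λ/μ = cρ = 22.9/9.8 = 2.3367
P₀ = [ Σₙ₌₀^2 aⁿ/n! + a^3/(3!(1-ρ)) ]⁻¹
Σ = a^0/0! + a^1/1! + a^2/2! = 1.0000 + 2.3367 + 2.7302 = 6.0669
a^3/(3!(1-ρ)) = 12.7593/(6 × 0.221088) = 9.6186
P₀ = 1/(6.0669 + 9.6186) = 0.06375
Lq = P₀·a^3·ρ / (3!(1-ρ)²) = 0.063753 × 12.7593 × 0.77891 / (6 × 0.048880) = 2.1604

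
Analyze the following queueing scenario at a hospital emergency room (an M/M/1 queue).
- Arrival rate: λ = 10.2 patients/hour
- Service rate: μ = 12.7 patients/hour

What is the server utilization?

Server utilization: ρ = λ/μ
ρ = 10.2/12.7 = 0.8031
The server is busy 80.31% of the time.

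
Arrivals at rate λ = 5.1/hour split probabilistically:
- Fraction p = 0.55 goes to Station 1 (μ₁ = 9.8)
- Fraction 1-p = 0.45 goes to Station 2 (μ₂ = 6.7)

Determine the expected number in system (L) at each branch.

Effective rates: λ₁ = 5.1×0.55 = 2.805, λ₂ = 5.1×0.45 = 2.295
Station 1: ρ₁ = 2.805/9.8 = 0.2862, L₁ = ρ₁/(1-ρ₁) = 0.2862/(1-0.2862) = 0.4010
Station 2: ρ₂ = 2.295/6.7 = 0.34254, L₂ = ρ₂/(1-ρ₂) = 0.34254/(1-0.34254) = 0.5210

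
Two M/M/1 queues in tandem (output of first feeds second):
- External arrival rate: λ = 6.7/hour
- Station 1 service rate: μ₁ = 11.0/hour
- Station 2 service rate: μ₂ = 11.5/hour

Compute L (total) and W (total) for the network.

By Jackson's theorem, each station behaves as independent M/M/1.
Station 1: ρ₁ = 6.7/11.0 = 0.6091, L₁ = ρ₁/(1-ρ₁) = λ/(μ₁-λ) = 6.7/4.30 = 1.55814
Station 2: ρ₂ = 6.7/11.5 = 0.5826, L₂ = ρ₂/(1-ρ₂) = λ/(μ₂-λ) = 6.7/4.80 = 1.39583
Total: L = L₁ + L₂ = 1.55814 + 1.39583 = 2.9540
W = L/λ = 2.9540/6.7 = 0.4409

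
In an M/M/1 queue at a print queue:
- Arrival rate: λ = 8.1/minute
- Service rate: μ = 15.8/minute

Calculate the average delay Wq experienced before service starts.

First, compute utilization: ρ = λ/μ = 8.1/15.8 = 0.5127
For M/M/1: Wq = λ/(μ(μ-λ))
Wq = 8.1/(15.8 × (15.8-8.1))
Wq = 8.1/(15.8 × 7.70)
Wq = 0.06658 minutes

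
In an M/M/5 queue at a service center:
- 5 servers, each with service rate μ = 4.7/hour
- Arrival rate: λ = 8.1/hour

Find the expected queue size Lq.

Traffic intensity: ρ = λ/(cμ) = 8.1/(5×4.7) = 0.3447
Since ρ = 0.3447 < 1, system is stable.
Offered load a = λ/μ = cρ = 8.1/4.7 = 1.7234
P₀ = [ Σₙ₌₀^4 aⁿ/n! + a^5/(5!(1-ρ)) ]⁻¹
Σ = a^0/0! + a^1/1! + a^2/2! + a^3/3! + a^4/4! = 1.0000 + 1.7234 + 1.4851 + 0.8531 + 0.3676 = 5.4292
a^5/(5!(1-ρ)) = 15.2032/(120 × 0.6553) = 0.1933
P₀ = 1/(5.4292 + 0.1933) = 0.1779
Lq = P₀·a^5·ρ / (5!(1-ρ)²) = 0.1779 × 15.2032 × 0.3447 / (120 × 0.4294) = 0.01809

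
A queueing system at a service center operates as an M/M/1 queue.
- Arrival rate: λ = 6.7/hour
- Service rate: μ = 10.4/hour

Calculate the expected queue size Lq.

ρ = λ/μ = 6.7/10.4 = 0.6442
For M/M/1: Lq = λ²/(μ(μ-λ))
Lq = 44.89/(10.4 × 3.70)
Lq = 1.1666 customers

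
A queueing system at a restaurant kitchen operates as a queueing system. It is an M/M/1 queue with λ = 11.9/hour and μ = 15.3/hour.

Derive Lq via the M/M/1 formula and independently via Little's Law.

Method 1 (direct): Lq = λ²/(μ(μ-λ)) = 141.61/(15.3 × 3.40) = 2.7222

Method 2 (Little's Law):
W = 1/(μ-λ) = 1/3.40 = 0.29412
Wq = W - 1/μ = 0.29412 - 0.065359 = 0.22876
Lq = λWq = 11.9 × 0.22876 = 2.7222 ✔ (matches Method 1)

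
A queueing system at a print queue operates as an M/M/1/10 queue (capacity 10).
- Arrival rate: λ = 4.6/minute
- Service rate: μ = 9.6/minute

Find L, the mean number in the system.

ρ = λ/μ = 4.6/9.6 = 0.47917
P₀ = (1-ρ)/(1-ρ^(K+1)) = (1-0.47917)/(1-0.47917^11) = 0.5208/0.9997 = 0.5210
P_K = P₀×ρ^K = 0.52099 × 0.47917^10 = 0.52099 × 0.00063811 = 0.0003324
L = ρ[1 - (K+1)ρ^K + Kρ^(K+1)] / [(1-ρ)(1-ρ^(K+1))]
L = 0.47917 × (1 - 11×0.0006381 + 10×0.0003058) / ((1 - 0.47917) × (1 - 0.0003058)) = 0.9166 jobs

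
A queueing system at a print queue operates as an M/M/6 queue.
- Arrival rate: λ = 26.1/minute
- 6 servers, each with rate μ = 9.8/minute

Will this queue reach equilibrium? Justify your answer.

Stability requires ρ = λ/(cμ) < 1
ρ = 26.1/(6 × 9.8) = 26.1/58.80 = 0.4439
Since 0.4439 < 1, the system is STABLE.
The servers are busy 44.39% of the time.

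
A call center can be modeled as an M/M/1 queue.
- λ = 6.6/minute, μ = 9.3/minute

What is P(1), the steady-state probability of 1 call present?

ρ = λ/μ = 6.6/9.3 = 0.7097
P(n) = (1-ρ)ρⁿ
P(1) = (1-0.7097) × 0.7097^1
P(1) = 0.2903 × 0.7097
P(1) = 0.2060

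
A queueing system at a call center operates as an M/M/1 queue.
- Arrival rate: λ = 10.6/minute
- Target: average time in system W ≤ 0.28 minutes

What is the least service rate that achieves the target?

For M/M/1: W = 1/(μ-λ)
Need W ≤ 0.28, so 1/(μ-λ) ≤ 0.28
μ - λ ≥ 1/0.28 = 3.5714
μ ≥ 10.6 + 3.5714 = 14.1714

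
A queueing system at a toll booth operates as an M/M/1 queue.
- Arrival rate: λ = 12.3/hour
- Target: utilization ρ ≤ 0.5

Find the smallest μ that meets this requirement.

ρ = λ/μ, so μ = λ/ρ
μ ≥ 12.3/0.5 = 24.6000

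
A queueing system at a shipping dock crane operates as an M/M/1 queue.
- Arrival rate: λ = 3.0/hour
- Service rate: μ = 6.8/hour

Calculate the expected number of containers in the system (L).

ρ = λ/μ = 3.0/6.8 = 0.4412
For M/M/1: L = λ/(μ-λ)
L = 3.0/(6.8-3.0) = 3.0/3.80
L = 0.7895 containers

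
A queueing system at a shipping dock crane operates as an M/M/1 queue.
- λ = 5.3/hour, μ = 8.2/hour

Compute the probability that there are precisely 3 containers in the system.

ρ = λ/μ = 5.3/8.2 = 0.6463
P(n) = (1-ρ)ρⁿ
P(3) = (1-0.6463) × 0.6463^3
P(3) = 0.353700 × 0.269962
P(3) = 0.09549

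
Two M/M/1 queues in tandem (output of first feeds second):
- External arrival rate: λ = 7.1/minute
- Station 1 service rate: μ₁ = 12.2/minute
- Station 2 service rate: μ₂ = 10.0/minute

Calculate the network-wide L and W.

By Jackson's theorem, each station behaves as independent M/M/1.
Station 1: ρ₁ = 7.1/12.2 = 0.5820, L₁ = ρ₁/(1-ρ₁) = λ/(μ₁-λ) = 7.1/5.10 = 1.39216
Station 2: ρ₂ = 7.1/10.0 = 0.7100, L₂ = ρ₂/(1-ρ₂) = λ/(μ₂-λ) = 7.1/2.90 = 2.44828
Total: L = L₁ + L₂ = 1.39216 + 2.44828 = 3.8404
W = L/λ = 3.8404/7.1 = 0.5409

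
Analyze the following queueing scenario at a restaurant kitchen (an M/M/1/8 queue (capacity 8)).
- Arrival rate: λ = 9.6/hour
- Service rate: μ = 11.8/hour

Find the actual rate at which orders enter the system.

ρ = λ/μ = 9.6/11.8 = 0.81356
P₀ = (1-ρ)/(1-ρ^(K+1)) = (1-0.81356)/(1-0.81356^9) = 0.1864/0.8439 = 0.2209
P_K = P₀×ρ^K = 0.22094 × 0.81356^8 = 0.22094 × 0.19192 = 0.04240
λ_eff = λ(1-P_K) = 9.6 × (1 - 0.042402) = 9.6 × 0.957598 = 9.1929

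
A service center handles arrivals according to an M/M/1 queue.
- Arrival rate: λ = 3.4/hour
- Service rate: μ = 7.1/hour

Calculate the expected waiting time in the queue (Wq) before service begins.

First, compute utilization: ρ = λ/μ = 3.4/7.1 = 0.4789
For M/M/1: Wq = λ/(μ(μ-λ))
Wq = 3.4/(7.1 × (7.1-3.4))
Wq = 3.4/(7.1 × 3.70)
Wq = 0.1294 hours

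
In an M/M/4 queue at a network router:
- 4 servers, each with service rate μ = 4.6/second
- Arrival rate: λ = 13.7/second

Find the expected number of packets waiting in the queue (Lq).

Traffic intensity: ρ = λ/(cμ) = 13.7/(4×4.6) = 0.7446
Since ρ = 0.7446 < 1, system is stable.
Offered load a = λ/μ = cρ = 13.7/4.6 = 2.9783
P₀ = [ Σₙ₌₀^3 aⁿ/n! + a^4/(4!(1-ρ)) ]⁻¹
Σ = a^0/0! + a^1/1! + a^2/2! + a^3/3! = 1.0000 + 2.9783 + 4.4350 + 4.4029 = 12.8162
a^4/(4!(1-ρ)) = 78.6776/(24 × 0.255435) = 12.8339
P₀ = 1/(12.8162 + 12.8339) = 0.03899
Lq = P₀·a^4·ρ / (4!(1-ρ)²) = 0.038986 × 78.6776 × 0.74457 / (24 × 0.065247) = 1.4585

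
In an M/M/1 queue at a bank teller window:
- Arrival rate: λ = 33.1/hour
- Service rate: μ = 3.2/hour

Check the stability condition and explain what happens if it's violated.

Stability requires ρ = λ/(cμ) < 1
ρ = 33.1/(1 × 3.2) = 33.1/3.20 = 10.3438
Since 10.3438 ≥ 1, the system is UNSTABLE.
Queue grows without bound. Need μ > λ = 33.1.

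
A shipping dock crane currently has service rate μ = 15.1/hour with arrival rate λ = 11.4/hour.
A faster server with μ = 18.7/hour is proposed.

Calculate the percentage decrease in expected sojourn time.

System 1: ρ₁ = 11.4/15.1 = 0.7550, W₁ = 1/(15.1-11.4) = 0.2703
System 2: ρ₂ = 11.4/18.7 = 0.6096, W₂ = 1/(18.7-11.4) = 0.1370
Improvement: (W₁-W₂)/W₁ = (0.2703-0.1370)/0.2703 = 49.32%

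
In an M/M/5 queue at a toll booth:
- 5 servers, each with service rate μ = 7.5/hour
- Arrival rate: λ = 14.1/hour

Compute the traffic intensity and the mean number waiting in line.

Traffic intensity: ρ = λ/(cμ) = 14.1/(5×7.5) = 0.3760
Since ρ = 0.3760 < 1, system is stable.
Offered load a = λ/μ = cρ = 14.1/7.5 = 1.8800
P₀ = [ Σₙ₌₀^4 aⁿ/n! + a^5/(5!(1-ρ)) ]⁻¹
Σ = a^0/0! + a^1/1! + a^2/2! + a^3/3! + a^4/4! = 1.0000 + 1.8800 + 1.7672 + 1.1074 + 0.5205 = 6.2751
a^5/(5!(1-ρ)) = 23.4849/(120 × 0.6240) = 0.3136
P₀ = 1/(6.2751 + 0.3136) = 0.1518
Lq = P₀·a^5·ρ / (5!(1-ρ)²) = 0.15177 × 23.4849 × 0.37600 / (120 × 0.38938) = 0.02868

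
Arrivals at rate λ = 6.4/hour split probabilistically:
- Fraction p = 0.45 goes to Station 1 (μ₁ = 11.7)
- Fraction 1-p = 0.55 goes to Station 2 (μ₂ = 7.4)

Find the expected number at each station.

Effective rates: λ₁ = 6.4×0.45 = 2.88, λ₂ = 6.4×0.55 = 3.52
Station 1: ρ₁ = 2.88/11.7 = 0.24615, L₁ = ρ₁/(1-ρ₁) = 0.24615/(1-0.24615) = 0.3265
Station 2: ρ₂ = 3.52/7.4 = 0.47568, L₂ = ρ₂/(1-ρ₂) = 0.47568/(1-0.47568) = 0.9072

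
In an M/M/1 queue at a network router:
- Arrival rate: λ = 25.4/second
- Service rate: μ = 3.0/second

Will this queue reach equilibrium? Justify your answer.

Stability requires ρ = λ/(cμ) < 1
ρ = 25.4/(1 × 3.0) = 25.4/3.00 = 8.4667
Since 8.4667 ≥ 1, the system is UNSTABLE.
Queue grows without bound. Need μ > λ = 25.4.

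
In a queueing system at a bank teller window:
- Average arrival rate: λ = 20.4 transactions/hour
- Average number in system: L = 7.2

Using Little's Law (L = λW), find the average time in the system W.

Little's Law: L = λW, so W = L/λ
W = 7.2/20.4 = 0.3529 hours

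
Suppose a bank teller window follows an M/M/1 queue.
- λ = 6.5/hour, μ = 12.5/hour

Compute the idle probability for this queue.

ρ = λ/μ = 6.5/12.5 = 0.5200
P(0) = 1 - ρ = 1 - 0.5200 = 0.4800
The server is idle 48.00% of the time.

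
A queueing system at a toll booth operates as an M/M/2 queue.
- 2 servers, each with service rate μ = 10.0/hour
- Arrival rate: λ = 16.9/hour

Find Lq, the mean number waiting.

Traffic intensity: ρ = λ/(cμ) = 16.9/(2×10.0) = 0.8450
Since ρ = 0.8450 < 1, system is stable.
Offered load a = λ/μ = cρ = 16.9/10.0 = 1.6900
P₀ = [ Σₙ₌₀^1 aⁿ/n! + a^2/(2!(1-ρ)) ]⁻¹
Σ = a^0/0! + a^1/1! = 1.0000 + 1.6900 = 2.6900
a^2/(2!(1-ρ)) = 2.8561/(2 × 0.1550) = 9.2132
P₀ = 1/(2.6900 + 9.2132) = 0.08401
Lq = P₀·a^2·ρ / (2!(1-ρ)²) = 0.084011 × 2.8561 × 0.84500 / (2 × 0.024025) = 4.2196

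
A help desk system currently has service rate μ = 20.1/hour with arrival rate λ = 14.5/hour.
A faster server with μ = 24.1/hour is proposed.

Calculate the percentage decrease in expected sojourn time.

System 1: ρ₁ = 14.5/20.1 = 0.7214, W₁ = 1/(20.1-14.5) = 0.178571
System 2: ρ₂ = 14.5/24.1 = 0.6017, W₂ = 1/(24.1-14.5) = 0.104167
Improvement: (W₁-W₂)/W₁ = (0.178571-0.104167)/0.178571 = 41.67%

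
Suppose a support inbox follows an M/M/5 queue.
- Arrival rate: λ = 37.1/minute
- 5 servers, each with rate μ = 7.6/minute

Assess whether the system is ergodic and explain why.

Stability requires ρ = λ/(cμ) < 1
ρ = 37.1/(5 × 7.6) = 37.1/38.00 = 0.9763
Since 0.9763 < 1, the system is STABLE.
The servers are busy 97.63% of the time.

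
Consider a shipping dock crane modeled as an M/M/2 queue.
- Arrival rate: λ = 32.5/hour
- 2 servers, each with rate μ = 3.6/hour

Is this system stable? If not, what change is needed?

Stability requires ρ = λ/(cμ) < 1
ρ = 32.5/(2 × 3.6) = 32.5/7.20 = 4.5139
Since 4.5139 ≥ 1, the system is UNSTABLE.
Need c > λ/μ = 32.5/3.6 = 9.03.
Minimum servers needed: c = 10.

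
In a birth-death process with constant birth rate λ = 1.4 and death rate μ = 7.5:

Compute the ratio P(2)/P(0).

For constant rates: P(n)/P(0) = (λ/μ)^n
P(2)/P(0) = (1.4/7.5)^2 = 0.186667^2 = 0.03484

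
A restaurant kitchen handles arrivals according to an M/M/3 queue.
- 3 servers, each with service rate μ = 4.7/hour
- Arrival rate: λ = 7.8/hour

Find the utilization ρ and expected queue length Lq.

Traffic intensity: ρ = λ/(cμ) = 7.8/(3×4.7) = 0.5532
Since ρ = 0.5532 < 1, system is stable.
Offered load a = λ/μ = cρ = 7.8/4.7 = 1.6596
P₀ = [ Σₙ₌₀^2 aⁿ/n! + a^3/(3!(1-ρ)) ]⁻¹
Σ = a^0/0! + a^1/1! + a^2/2! = 1.0000 + 1.6596 + 1.3771 = 4.0367
a^3/(3!(1-ρ)) = 4.5708/(6 × 0.4468) = 1.7050
P₀ = 1/(4.0367 + 1.7050) = 0.1742
Lq = P₀·a^3·ρ / (3!(1-ρ)²) = 0.17417 × 4.5708 × 0.55319 / (6 × 0.19964) = 0.3677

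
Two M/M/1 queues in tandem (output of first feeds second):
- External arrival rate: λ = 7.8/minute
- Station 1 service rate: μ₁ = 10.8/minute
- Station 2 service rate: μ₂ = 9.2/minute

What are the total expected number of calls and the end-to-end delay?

By Jackson's theorem, each station behaves as independent M/M/1.
Station 1: ρ₁ = 7.8/10.8 = 0.7222, L₁ = ρ₁/(1-ρ₁) = λ/(μ₁-λ) = 7.8/3.00 = 2.6000
Station 2: ρ₂ = 7.8/9.2 = 0.8478, L₂ = ρ₂/(1-ρ₂) = λ/(μ₂-λ) = 7.8/1.40 = 5.5714
Total: L = L₁ + L₂ = 2.6000 + 5.5714 = 8.1714
W = L/λ = 8.1714/7.8 = 1.0476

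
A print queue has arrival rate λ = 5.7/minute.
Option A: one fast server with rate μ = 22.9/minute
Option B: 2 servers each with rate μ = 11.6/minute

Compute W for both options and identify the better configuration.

Option A: single server μ = 22.9 (M/M/1)
  ρ_A = 5.7/22.9 = 0.2489
  W_A = 1/(μ-λ) = 1/(22.9-5.7) = 1/17.20 = 0.05814

Option B: 2 servers μ = 11.6 (M/M/2)
  ρ_B = λ/(cμ) = 5.7/(2×11.6) = 0.2457
  Offered load a = λ/μ = cρ = 5.7/11.6 = 0.4914
  P₀ = [ Σₙ₌₀^1 aⁿ/n! + a^2/(2!(1-ρ)) ]⁻¹
  Σ = a^0/0! + a^1/1! = 1.0000 + 0.4914 = 1.4914
  a^2/(2!(1-ρ)) = 0.24145/(2 × 0.75431) = 0.1600
  P₀ = 1/(1.4914 + 0.1600) = 0.6055
  Lq = P₀·a^2·ρ / (2!(1-ρ)²) = 0.6055 × 0.2415 × 0.2457 / (2 × 0.5690) = 0.03157
  Wq_B = Lq/λ = 0.0315668/5.7 = 0.00553804
  W_B = Wq_B + 1/μ = 0.00553804 + 0.0862069 = 0.09174

Since W_A = 0.05814 < W_B = 0.09174, Option A (single fast server) has the shorter time in system.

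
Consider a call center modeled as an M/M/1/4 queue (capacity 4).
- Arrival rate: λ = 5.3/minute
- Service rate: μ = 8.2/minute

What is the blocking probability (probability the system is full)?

ρ = λ/μ = 5.3/8.2 = 0.64634
P₀ = (1-ρ)/(1-ρ^(K+1)) = (1-0.64634)/(1-0.64634^5) = 0.35366/0.88720 = 0.3986
P_K = P₀×ρ^K = 0.39862 × 0.64634^4 = 0.39862 × 0.17452 = 0.06957
Blocking probability = 6.96%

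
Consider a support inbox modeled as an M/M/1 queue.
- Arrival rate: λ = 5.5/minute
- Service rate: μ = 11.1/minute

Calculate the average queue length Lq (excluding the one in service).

ρ = λ/μ = 5.5/11.1 = 0.4955
For M/M/1: Lq = λ²/(μ(μ-λ))
Lq = 30.25/(11.1 × 5.60)
Lq = 0.4866 emails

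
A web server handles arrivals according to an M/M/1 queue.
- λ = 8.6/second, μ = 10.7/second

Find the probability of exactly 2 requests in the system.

ρ = λ/μ = 8.6/10.7 = 0.8037
P(n) = (1-ρ)ρⁿ
P(2) = (1-0.8037) × 0.8037^2
P(2) = 0.1963 × 0.6459
P(2) = 0.1268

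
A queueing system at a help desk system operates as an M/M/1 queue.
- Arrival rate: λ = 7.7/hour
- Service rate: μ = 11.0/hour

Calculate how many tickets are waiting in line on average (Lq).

ρ = λ/μ = 7.7/11.0 = 0.7000
For M/M/1: Lq = λ²/(μ(μ-λ))
Lq = 59.29/(11.0 × 3.30)
Lq = 1.6333 tickets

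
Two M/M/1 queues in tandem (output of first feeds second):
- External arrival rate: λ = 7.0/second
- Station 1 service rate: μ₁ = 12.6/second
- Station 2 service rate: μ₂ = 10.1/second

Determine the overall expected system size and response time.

By Jackson's theorem, each station behaves as independent M/M/1.
Station 1: ρ₁ = 7.0/12.6 = 0.5556, L₁ = ρ₁/(1-ρ₁) = λ/(μ₁-λ) = 7.0/5.60 = 1.2500
Station 2: ρ₂ = 7.0/10.1 = 0.6931, L₂ = ρ₂/(1-ρ₂) = λ/(μ₂-λ) = 7.0/3.10 = 2.2581
Total: L = L₁ + L₂ = 1.2500 + 2.2581 = 3.5081
W = L/λ = 3.5081/7.0 = 0.5012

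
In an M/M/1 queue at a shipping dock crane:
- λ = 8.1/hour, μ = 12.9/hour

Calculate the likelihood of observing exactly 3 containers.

ρ = λ/μ = 8.1/12.9 = 0.6279
P(n) = (1-ρ)ρⁿ
P(3) = (1-0.6279) × 0.6279^3
P(3) = 0.372100 × 0.247555
P(3) = 0.09212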